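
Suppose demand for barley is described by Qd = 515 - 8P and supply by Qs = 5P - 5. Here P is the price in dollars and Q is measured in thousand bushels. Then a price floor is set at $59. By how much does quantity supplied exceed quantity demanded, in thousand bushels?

Equilibrium: 515 - 8P = 5P - 5, so 520 = 13P and P* = 40, Q* = 195.
The floor of 59 is above the equilibrium price 40, so it binds.
At P = 59: Qd = 515 - 8·59 = 43 and Qs = 5·59 - 5 = 290.
Surplus = Qs - Qd = 290 - 43 = 247.

247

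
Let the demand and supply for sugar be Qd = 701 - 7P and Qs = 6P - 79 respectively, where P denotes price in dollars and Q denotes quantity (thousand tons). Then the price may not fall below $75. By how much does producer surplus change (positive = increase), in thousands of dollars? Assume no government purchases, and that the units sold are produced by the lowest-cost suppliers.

1721.25

Without the control the market clears where 701 - 7P = 6P - 79, i.e. P* = 60 and Q* = 281.
The floor of 75 is above the equilibrium price 60, so it binds.
At P = 75: Qd = 701 - 7·75 = 176 and Qs = 6·75 - 79 = 371.
Producer surplus without the control is ½ · (60 - 79/6) · 281 = 78961/12.
With the floor, 176 units are sold at 75. The supply price at Q = 176 is 42.5, so PS = ½ · [(75 - 79/6) + (75 - 42.5)] · 176 = 24904/3.
Change in producer surplus = 24904/3 - 78961/12 = 1721.25.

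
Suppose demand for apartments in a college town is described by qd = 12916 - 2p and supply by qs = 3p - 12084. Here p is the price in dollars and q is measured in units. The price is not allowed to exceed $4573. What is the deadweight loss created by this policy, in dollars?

Equilibrium: 12916 - 2p = 3p - 12084, so 25000 = 5p and p* = 5000, q* = 2916.
The ceiling of 4573 is below the equilibrium price 5000, so it binds.
At p = 4573: qd = 12916 - 2·4573 = 3770 and qs = 3·4573 - 12084 = 1635.
Quantity traded falls to 1635. At q = 1635 the demand price is (12916 - 1635)/2 = 5640.5 and the supply price is (12084 + 1635)/3 = 4573.
Deadweight loss = ½ · (5640.5 - 4573) · (2916 - 1635) = ½ · 1067.5 · 1281 = 683733.75.

683733.75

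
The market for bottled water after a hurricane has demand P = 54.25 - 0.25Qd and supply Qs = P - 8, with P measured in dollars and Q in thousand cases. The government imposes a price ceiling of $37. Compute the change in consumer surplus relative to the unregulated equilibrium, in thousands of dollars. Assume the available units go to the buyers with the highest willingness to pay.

224

Rearranging demand gives Qd = 217 - 4P. Setting quantity demanded equal to quantity supplied, 217 - 4P = P - 8, gives P* = 45 and Q* = 37.
The ceiling of 37 is below the equilibrium price 45, so it binds.
At P = 37: Qd = 217 - 4·37 = 69 and Qs = 37 - 8 = 29.
Consumer surplus without the control is ½ · (54.25 - 45) · 37 = 171.125.
With the ceiling, 29 units are sold at 37 (assume they go to the highest-value buyers). The demand price at Q = 29 is 47, so CS = ½ · [(54.25 - 37) + (47 - 37)] · 29 = 395.125.
Change in consumer surplus = 395.125 - 171.125 = 224.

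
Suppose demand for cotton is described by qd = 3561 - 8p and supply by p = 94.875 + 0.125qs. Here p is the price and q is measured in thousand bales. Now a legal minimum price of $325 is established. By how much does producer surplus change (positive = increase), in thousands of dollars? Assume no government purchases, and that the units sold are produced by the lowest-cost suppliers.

Rearranging supply gives qs = 8p - 759. In a free market, 3561 - 8p = 8p - 759 gives the equilibrium p* = 270, q* = 1401.
Because the floor (325) lies above the market-clearing price, it is binding.
At p = 325: qd = 3561 - 8·325 = 961 and qs = 8·325 - 759 = 1841.
Producer surplus without the control is ½ · (270 - 94.875) · 1401 = 122675.0625.
With the floor, 961 units are sold at 325. The supply price at q = 961 is 215, so PS = ½ · [(325 - 94.875) + (325 - 215)] · 961 = 163430.0625.
Change in producer surplus = 163430.0625 - 122675.0625 = 40755.

40755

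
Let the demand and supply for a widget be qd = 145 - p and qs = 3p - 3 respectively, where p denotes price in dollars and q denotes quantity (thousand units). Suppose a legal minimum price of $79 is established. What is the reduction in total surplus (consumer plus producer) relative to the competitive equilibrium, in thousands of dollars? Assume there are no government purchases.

Setting quantity demanded equal to quantity supplied, 145 - p = 3p - 3, gives p* = 37 and q* = 108.
The floor of 79 is above the equilibrium price 37, so it binds.
At p = 79: qd = 145 - 79 = 66 and qs = 3·79 - 3 = 234.
Quantity traded falls to 66. At q = 66 the demand price is 145 - 66 = 79 and the supply price is (3 + 66)/3 = 23.
Deadweight loss = ½ · (79 - 23) · (108 - 66) = ½ · 56 · 42 = 1176.

1176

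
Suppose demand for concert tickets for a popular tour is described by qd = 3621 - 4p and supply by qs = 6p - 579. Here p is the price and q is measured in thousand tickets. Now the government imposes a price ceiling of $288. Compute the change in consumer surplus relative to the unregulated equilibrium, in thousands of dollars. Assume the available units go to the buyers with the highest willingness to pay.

Equilibrium: 3621 - 4p = 6p - 579, so 4200 = 10p and p* = 420, q* = 1941.
Since 288 < 420, the ceiling is binding.
At p = 288: qd = 3621 - 4·288 = 2469 and qs = 6·288 - 579 = 1149.
Consumer surplus without the control is ½ · (905.25 - 420) · 1941 = 470935.125.
With the ceiling, 1149 units are sold at 288 (assume they go to the highest-value buyers). The demand price at q = 1149 is 618, so CS = ½ · [(905.25 - 288) + (618 - 288)] · 1149 = 544195.125.
Change in consumer surplus = 544195.125 - 470935.125 = 73260.

73260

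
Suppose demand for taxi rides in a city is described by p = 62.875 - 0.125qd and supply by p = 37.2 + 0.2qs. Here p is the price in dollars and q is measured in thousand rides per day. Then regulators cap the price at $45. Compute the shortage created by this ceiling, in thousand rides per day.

104

Rearranging demand gives qd = 503 - 8p; rearranging supply gives qs = 5p - 186. Equilibrium: 503 - 8p = 5p - 186, so 689 = 13p and p* = 53, q* = 79.
Since 45 < 53, the ceiling is binding.
At p = 45: qd = 503 - 8·45 = 143 and qs = 5·45 - 186 = 39.
Shortage = qd - qs = 143 - 39 = 104.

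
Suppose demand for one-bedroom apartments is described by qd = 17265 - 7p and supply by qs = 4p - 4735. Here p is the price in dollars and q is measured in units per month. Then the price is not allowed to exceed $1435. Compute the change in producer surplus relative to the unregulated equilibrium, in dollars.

-1206275

Equilibrium: 17265 - 7p = 4p - 4735, so 22000 = 11p and p* = 2000, q* = 3265.
Since 1435 < 2000, the ceiling is binding.
At p = 1435: qd = 17265 - 7·1435 = 7220 and qs = 4·1435 - 4735 = 1005.
Producer surplus without the control is ½ · (2000 - 1183.75) · 3265 = 1332528.125.
With the ceiling, producers sell 1005 units at 1435, so PS = ½ · (1435 - 1183.75) · 1005 = 126253.125.
Change in producer surplus = 126253.125 - 1332528.125 = -1206275.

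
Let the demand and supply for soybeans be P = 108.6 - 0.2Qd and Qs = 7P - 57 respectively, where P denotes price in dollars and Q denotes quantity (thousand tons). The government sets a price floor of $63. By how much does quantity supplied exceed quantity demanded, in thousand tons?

Rearranging demand gives Qd = 543 - 5P. Setting quantity demanded equal to quantity supplied, 543 - 5P = 7P - 57, gives P* = 50 and Q* = 293.
Because the floor (63) lies above the market-clearing price, it is binding.
At P = 63: Qd = 543 - 5·63 = 228 and Qs = 7·63 - 57 = 384.
Surplus = Qs - Qd = 384 - 228 = 156.

156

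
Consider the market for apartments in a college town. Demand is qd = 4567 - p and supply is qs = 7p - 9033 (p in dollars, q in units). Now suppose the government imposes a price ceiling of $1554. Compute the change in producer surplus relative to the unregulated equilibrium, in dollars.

-343976

Without the control the market clears where 4567 - p = 7p - 9033, i.e. p* = 1700 and q* = 2867.
The ceiling of 1554 is below the equilibrium price 1700, so it binds.
At p = 1554: qd = 4567 - 1554 = 3013 and qs = 7·1554 - 9033 = 1845.
Producer surplus without the control is ½ · (1700 - 9033/7) · 2867 = 8219689/14.
With the ceiling, producers sell 1845 units at 1554, so PS = ½ · (1554 - 9033/7) · 1845 = 3404025/14.
Change in producer surplus = 3404025/14 - 8219689/14 = -343976.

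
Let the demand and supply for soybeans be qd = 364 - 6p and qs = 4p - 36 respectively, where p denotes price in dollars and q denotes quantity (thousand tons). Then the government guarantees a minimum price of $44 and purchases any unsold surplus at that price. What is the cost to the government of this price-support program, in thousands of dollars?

1760

Equilibrium: 364 - 6p = 4p - 36, so 400 = 10p and p* = 40, q* = 124.
Because the floor (44) lies above the market-clearing price, it is binding.
At p = 44: qd = 364 - 6·44 = 100 and qs = 4·44 - 36 = 140.
Surplus = qs - qd = 40.
Government expenditure = surplus × support price = 40 × 44 = 1760.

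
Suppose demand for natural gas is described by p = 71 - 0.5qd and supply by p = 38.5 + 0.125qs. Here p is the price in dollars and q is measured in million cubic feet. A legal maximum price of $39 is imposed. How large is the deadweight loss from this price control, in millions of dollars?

720

Rearranging demand gives qd = 142 - 2p; rearranging supply gives qs = 8p - 308. In a free market, 142 - 2p = 8p - 308 gives the equilibrium p* = 45, q* = 52.
Since 39 < 45, the ceiling is binding.
At p = 39: qd = 142 - 2·39 = 64 and qs = 8·39 - 308 = 4.
Quantity traded falls to 4. At q = 4 the demand price is (142 - 4)/2 = 69 and the supply price is (308 + 4)/8 = 39.
Deadweight loss = ½ · (69 - 39) · (52 - 4) = ½ · 30 · 48 = 720.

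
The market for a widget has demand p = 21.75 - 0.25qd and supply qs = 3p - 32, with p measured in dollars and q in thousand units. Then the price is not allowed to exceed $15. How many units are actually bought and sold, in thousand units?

13

Rearranging demand gives qd = 87 - 4p. Equilibrium: 87 - 4p = 3p - 32, so 119 = 7p and p* = 17, q* = 19.
The ceiling of 15 is below the equilibrium price 17, so it binds.
At p = 15: qd = 87 - 4·15 = 27 and qs = 3·15 - 32 = 13.
The quantity actually transacted is the short side, supply: 13.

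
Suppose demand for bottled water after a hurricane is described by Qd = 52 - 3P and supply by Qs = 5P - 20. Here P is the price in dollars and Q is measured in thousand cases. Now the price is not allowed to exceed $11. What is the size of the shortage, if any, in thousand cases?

0

Equilibrium: 52 - 3P = 5P - 20, so 72 = 8P and P* = 9, Q* = 25.
The ceiling of 11 is above the equilibrium price 9, so it is not binding; the market clears at P* = 9, Q* = 25.
Since the control does not bind, there is no shortage.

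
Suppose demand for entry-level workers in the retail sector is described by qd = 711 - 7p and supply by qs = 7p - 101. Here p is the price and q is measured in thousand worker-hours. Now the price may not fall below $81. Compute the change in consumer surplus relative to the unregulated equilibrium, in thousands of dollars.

Without the control the market clears where 711 - 7p = 7p - 101, i.e. p* = 58 and q* = 305.
Because the floor (81) lies above the market-clearing price, it is binding.
At p = 81: qd = 711 - 7·81 = 144 and qs = 7·81 - 101 = 466.
Consumer surplus without the control is ½ · (711/7 - 58) · 305 = 93025/14.
With the floor, consumers buy 144 units at 81, so CS = ½ · (711/7 - 81) · 144 = 10368/7.
Change in consumer surplus = 10368/7 - 93025/14 = -5163.5.

-5163.5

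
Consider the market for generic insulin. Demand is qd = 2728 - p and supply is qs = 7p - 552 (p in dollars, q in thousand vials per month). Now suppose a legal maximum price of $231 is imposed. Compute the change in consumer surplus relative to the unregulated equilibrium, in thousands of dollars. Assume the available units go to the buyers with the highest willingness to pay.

-594369.5

Equilibrium: 2728 - p = 7p - 552, so 3280 = 8p and p* = 410, q* = 2318.
Because the ceiling (231) lies below the market-clearing price, it is binding.
At p = 231: qd = 2728 - 231 = 2497 and qs = 7·231 - 552 = 1065.
Consumer surplus without the control is ½ · (2728 - 410) · 2318 = 2686562.
With the ceiling, 1065 units are sold at 231 (assume they go to the highest-value buyers). The demand price at q = 1065 is 1663, so CS = ½ · [(2728 - 231) + (1663 - 231)] · 1065 = 2092192.5.
Change in consumer surplus = 2092192.5 - 2686562 = -594369.5.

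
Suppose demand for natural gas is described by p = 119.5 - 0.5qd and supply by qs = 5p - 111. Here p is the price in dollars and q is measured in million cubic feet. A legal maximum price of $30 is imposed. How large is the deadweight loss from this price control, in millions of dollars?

3500

Rearranging demand gives qd = 239 - 2p. Equilibrium: 239 - 2p = 5p - 111, so 350 = 7p and p* = 50, q* = 139.
Because the ceiling (30) lies below the market-clearing price, it is binding.
At p = 30: qd = 239 - 2·30 = 179 and qs = 5·30 - 111 = 39.
Quantity traded falls to 39. At q = 39 the demand price is (239 - 39)/2 = 100 and the supply price is (111 + 39)/5 = 30.
Deadweight loss = ½ · (100 - 30) · (139 - 39) = ½ · 70 · 100 = 3500.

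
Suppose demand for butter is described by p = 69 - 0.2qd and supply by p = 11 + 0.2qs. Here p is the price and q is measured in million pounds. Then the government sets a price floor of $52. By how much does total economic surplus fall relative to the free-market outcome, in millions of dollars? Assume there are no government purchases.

720

Rearranging demand gives qd = 345 - 5p; rearranging supply gives qs = 5p - 55. Setting quantity demanded equal to quantity supplied, 345 - 5p = 5p - 55, gives p* = 40 and q* = 145.
The floor of 52 is above the equilibrium price 40, so it binds.
At p = 52: qd = 345 - 5·52 = 85 and qs = 5·52 - 55 = 205.
Quantity traded falls to 85. At q = 85 the demand price is (345 - 85)/5 = 52 and the supply price is (55 + 85)/5 = 28.
Deadweight loss = ½ · (52 - 28) · (145 - 85) = ½ · 24 · 60 = 720.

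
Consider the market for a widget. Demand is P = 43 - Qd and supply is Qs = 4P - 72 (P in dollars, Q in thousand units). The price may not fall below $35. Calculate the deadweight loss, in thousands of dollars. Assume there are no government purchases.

90

Rearranging demand gives Qd = 43 - P. Without the control the market clears where 43 - P = 4P - 72, i.e. P* = 23 and Q* = 20.
The floor of 35 is above the equilibrium price 23, so it binds.
At P = 35: Qd = 43 - 35 = 8 and Qs = 4·35 - 72 = 68.
Quantity traded falls to 8. At Q = 8 the demand price is 43 - 8 = 35 and the supply price is (72 + 8)/4 = 20.
Deadweight loss = ½ · (35 - 20) · (20 - 8) = ½ · 15 · 12 = 90.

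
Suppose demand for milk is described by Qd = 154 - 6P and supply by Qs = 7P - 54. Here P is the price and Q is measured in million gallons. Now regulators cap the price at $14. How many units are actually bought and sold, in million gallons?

Without the control the market clears where 154 - 6P = 7P - 54, i.e. P* = 16 and Q* = 58.
Because the ceiling (14) lies below the market-clearing price, it is binding.
At P = 14: Qd = 154 - 6·14 = 70 and Qs = 7·14 - 54 = 44.
The quantity actually transacted is the short side, supply: 44.

44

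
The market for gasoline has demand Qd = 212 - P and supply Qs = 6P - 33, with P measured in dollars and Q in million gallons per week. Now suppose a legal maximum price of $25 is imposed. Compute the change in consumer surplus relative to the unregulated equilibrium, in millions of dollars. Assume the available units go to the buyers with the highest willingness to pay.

Setting quantity demanded equal to quantity supplied, 212 - P = 6P - 33, gives P* = 35 and Q* = 177.
Since 25 < 35, the ceiling is binding.
At P = 25: Qd = 212 - 25 = 187 and Qs = 6·25 - 33 = 117.
Consumer surplus without the control is ½ · (212 - 35) · 177 = 15664.5.
With the ceiling, 117 units are sold at 25 (assume they go to the highest-value buyers). The demand price at Q = 117 is 95, so CS = ½ · [(212 - 25) + (95 - 25)] · 117 = 15034.5.
Change in consumer surplus = 15034.5 - 15664.5 = -630.

-630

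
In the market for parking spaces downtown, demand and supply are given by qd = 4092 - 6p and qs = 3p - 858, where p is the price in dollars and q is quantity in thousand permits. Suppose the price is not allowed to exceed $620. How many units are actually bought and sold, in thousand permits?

792

Setting quantity demanded equal to quantity supplied, 4092 - 6p = 3p - 858, gives p* = 550 and q* = 792.
The ceiling of 620 is above the equilibrium price 550, so it is not binding; the market clears at p* = 550, q* = 792.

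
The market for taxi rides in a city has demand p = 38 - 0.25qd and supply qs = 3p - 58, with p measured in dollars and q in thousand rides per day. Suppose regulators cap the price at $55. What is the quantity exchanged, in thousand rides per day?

Rearranging demand gives qd = 152 - 4p. Without the control the market clears where 152 - 4p = 3p - 58, i.e. p* = 30 and q* = 32.
The ceiling of 55 is above the equilibrium price 30, so it is not binding; the market clears at p* = 30, q* = 32.

32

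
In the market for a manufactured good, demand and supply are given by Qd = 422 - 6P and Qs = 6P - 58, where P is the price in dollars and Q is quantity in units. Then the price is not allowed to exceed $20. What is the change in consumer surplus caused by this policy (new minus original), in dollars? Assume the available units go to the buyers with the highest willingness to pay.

40

Setting quantity demanded equal to quantity supplied, 422 - 6P = 6P - 58, gives P* = 40 and Q* = 182.
The ceiling of 20 is below the equilibrium price 40, so it binds.
At P = 20: Qd = 422 - 6·20 = 302 and Qs = 6·20 - 58 = 62.
Consumer surplus without the control is ½ · (211/3 - 40) · 182 = 8281/3.
With the ceiling, 62 units are sold at 20 (assume they go to the highest-value buyers). The demand price at Q = 62 is 60, so CS = ½ · [(211/3 - 20) + (60 - 20)] · 62 = 8401/3.
Change in consumer surplus = 8401/3 - 8281/3 = 40.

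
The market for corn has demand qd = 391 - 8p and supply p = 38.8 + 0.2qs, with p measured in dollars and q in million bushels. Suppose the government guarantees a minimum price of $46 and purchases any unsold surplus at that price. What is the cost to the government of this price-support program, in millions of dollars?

Rearranging supply gives qs = 5p - 194. In a free market, 391 - 8p = 5p - 194 gives the equilibrium p* = 45, q* = 31.
Since 46 > 45, the floor is binding.
At p = 46: qd = 391 - 8·46 = 23 and qs = 5·46 - 194 = 36.
Surplus = qs - qd = 13.
Government expenditure = surplus × support price = 13 × 46 = 598.

598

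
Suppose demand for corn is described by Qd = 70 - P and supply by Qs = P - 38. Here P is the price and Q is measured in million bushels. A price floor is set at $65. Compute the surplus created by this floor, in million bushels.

22

In a free market, 70 - P = P - 38 gives the equilibrium P* = 54, Q* = 16.
Since 65 > 54, the floor is binding.
At P = 65: Qd = 70 - 65 = 5 and Qs = 65 - 38 = 27.
Surplus = Qs - Qd = 27 - 5 = 22.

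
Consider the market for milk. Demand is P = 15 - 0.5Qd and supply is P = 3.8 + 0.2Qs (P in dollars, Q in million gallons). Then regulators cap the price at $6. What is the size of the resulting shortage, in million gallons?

7

Rearranging demand gives Qd = 30 - 2P; rearranging supply gives Qs = 5P - 19. Equilibrium: 30 - 2P = 5P - 19, so 49 = 7P and P* = 7, Q* = 16.
Since 6 < 7, the ceiling is binding.
At P = 6: Qd = 30 - 2·6 = 18 and Qs = 5·6 - 19 = 11.
Shortage = Qd - Qs = 18 - 11 = 7.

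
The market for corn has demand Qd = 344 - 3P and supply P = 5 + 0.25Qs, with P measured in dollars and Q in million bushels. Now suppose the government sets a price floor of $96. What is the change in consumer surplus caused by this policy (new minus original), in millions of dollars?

Rearranging supply gives Qs = 4P - 20. Without the control the market clears where 344 - 3P = 4P - 20, i.e. P* = 52 and Q* = 188.
Because the floor (96) lies above the market-clearing price, it is binding.
At P = 96: Qd = 344 - 3·96 = 56 and Qs = 4·96 - 20 = 364.
Consumer surplus without the control is ½ · (344/3 - 52) · 188 = 17672/3.
With the floor, consumers buy 56 units at 96, so CS = ½ · (344/3 - 96) · 56 = 1568/3.
Change in consumer surplus = 1568/3 - 17672/3 = -5368.

-5368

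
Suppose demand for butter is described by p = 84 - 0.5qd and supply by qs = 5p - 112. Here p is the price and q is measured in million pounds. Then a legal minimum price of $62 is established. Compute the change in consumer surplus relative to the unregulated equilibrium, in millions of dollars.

Rearranging demand gives qd = 168 - 2p. Setting quantity demanded equal to quantity supplied, 168 - 2p = 5p - 112, gives p* = 40 and q* = 88.
Because the floor (62) lies above the market-clearing price, it is binding.
At p = 62: qd = 168 - 2·62 = 44 and qs = 5·62 - 112 = 198.
Consumer surplus without the control is ½ · (84 - 40) · 88 = 1936.
With the floor, consumers buy 44 units at 62, so CS = ½ · (84 - 62) · 44 = 484.
Change in consumer surplus = 484 - 1936 = -1452.

-1452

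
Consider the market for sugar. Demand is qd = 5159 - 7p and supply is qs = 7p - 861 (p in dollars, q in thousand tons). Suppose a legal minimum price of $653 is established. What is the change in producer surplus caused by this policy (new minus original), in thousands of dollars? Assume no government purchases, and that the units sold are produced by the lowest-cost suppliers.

Setting quantity demanded equal to quantity supplied, 5159 - 7p = 7p - 861, gives p* = 430 and q* = 2149.
Since 653 > 430, the floor is binding.
At p = 653: qd = 5159 - 7·653 = 588 and qs = 7·653 - 861 = 3710.
Producer surplus without the control is ½ · (430 - 123) · 2149 = 329871.5.
With the floor, 588 units are sold at 653. The supply price at q = 588 is 207, so PS = ½ · [(653 - 123) + (653 - 207)] · 588 = 286944.
Change in producer surplus = 286944 - 329871.5 = -42927.5.

-42927.5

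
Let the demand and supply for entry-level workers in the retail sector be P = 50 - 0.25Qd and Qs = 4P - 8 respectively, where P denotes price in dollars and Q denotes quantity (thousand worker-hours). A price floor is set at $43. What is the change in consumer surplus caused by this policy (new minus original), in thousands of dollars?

Rearranging demand gives Qd = 200 - 4P. In a free market, 200 - 4P = 4P - 8 gives the equilibrium P* = 26, Q* = 96.
Because the floor (43) lies above the market-clearing price, it is binding.
At P = 43: Qd = 200 - 4·43 = 28 and Qs = 4·43 - 8 = 164.
Consumer surplus without the control is ½ · (50 - 26) · 96 = 1152.
With the floor, consumers buy 28 units at 43, so CS = ½ · (50 - 43) · 28 = 98.
Change in consumer surplus = 98 - 1152 = -1054.

-1054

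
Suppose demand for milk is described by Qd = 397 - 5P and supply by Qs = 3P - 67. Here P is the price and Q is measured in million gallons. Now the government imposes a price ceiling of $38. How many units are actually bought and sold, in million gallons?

47

Setting quantity demanded equal to quantity supplied, 397 - 5P = 3P - 67, gives P* = 58 and Q* = 107.
Since 38 < 58, the ceiling is binding.
At P = 38: Qd = 397 - 5·38 = 207 and Qs = 3·38 - 67 = 47.
The quantity actually transacted is the short side, supply: 47.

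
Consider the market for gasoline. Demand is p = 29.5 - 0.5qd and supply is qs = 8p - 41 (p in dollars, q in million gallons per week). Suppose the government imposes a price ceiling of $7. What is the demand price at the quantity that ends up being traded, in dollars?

22

Rearranging demand gives qd = 59 - 2p. Setting quantity demanded equal to quantity supplied, 59 - 2p = 8p - 41, gives p* = 10 and q* = 39.
Since 7 < 10, the ceiling is binding.
At p = 7: qd = 59 - 2·7 = 45 and qs = 8·7 - 41 = 15.
Only 15 units reach the market. On the demand curve, the marginal buyer's willingness to pay at q = 15 is (59 - 15)/2 = 22.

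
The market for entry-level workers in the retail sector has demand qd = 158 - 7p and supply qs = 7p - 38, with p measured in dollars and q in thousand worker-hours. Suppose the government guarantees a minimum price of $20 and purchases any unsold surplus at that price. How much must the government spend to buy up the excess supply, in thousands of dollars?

1680

Without the control the market clears where 158 - 7p = 7p - 38, i.e. p* = 14 and q* = 60.
Because the floor (20) lies above the market-clearing price, it is binding.
At p = 20: qd = 158 - 7·20 = 18 and qs = 7·20 - 38 = 102.
Surplus = qs - qd = 84.
Government expenditure = surplus × support price = 84 × 20 = 1680.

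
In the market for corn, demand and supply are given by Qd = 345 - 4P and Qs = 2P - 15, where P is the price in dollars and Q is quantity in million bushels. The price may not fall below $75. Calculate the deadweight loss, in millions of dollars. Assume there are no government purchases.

1350

Equilibrium: 345 - 4P = 2P - 15, so 360 = 6P and P* = 60, Q* = 105.
Because the floor (75) lies above the market-clearing price, it is binding.
At P = 75: Qd = 345 - 4·75 = 45 and Qs = 2·75 - 15 = 135.
Quantity traded falls to 45. At Q = 45 the demand price is (345 - 45)/4 = 75 and the supply price is (15 + 45)/2 = 30.
Deadweight loss = ½ · (75 - 30) · (105 - 45) = ½ · 45 · 60 = 1350.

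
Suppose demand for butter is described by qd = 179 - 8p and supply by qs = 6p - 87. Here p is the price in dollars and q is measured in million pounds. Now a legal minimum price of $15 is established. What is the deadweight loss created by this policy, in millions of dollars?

0

Setting quantity demanded equal to quantity supplied, 179 - 8p = 6p - 87, gives p* = 19 and q* = 27.
Since 15 is below p* = 19, the floor does not bind and the free-market outcome prevails.
Since the control does not bind, no trades are prevented and deadweight loss is zero.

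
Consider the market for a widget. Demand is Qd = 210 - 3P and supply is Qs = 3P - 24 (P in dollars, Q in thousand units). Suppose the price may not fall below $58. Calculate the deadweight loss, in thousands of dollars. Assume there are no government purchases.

Without the control the market clears where 210 - 3P = 3P - 24, i.e. P* = 39 and Q* = 93.
Because the floor (58) lies above the market-clearing price, it is binding.
At P = 58: Qd = 210 - 3·58 = 36 and Qs = 3·58 - 24 = 150.
Quantity traded falls to 36. At Q = 36 the demand price is (210 - 36)/3 = 58 and the supply price is (24 + 36)/3 = 20.
Deadweight loss = ½ · (58 - 20) · (93 - 36) = ½ · 38 · 57 = 1083.

1083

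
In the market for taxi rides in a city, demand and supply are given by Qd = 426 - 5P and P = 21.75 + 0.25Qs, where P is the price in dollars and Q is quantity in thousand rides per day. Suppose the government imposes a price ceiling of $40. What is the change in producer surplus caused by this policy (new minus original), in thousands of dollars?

Rearranging supply gives Qs = 4P - 87. In a free market, 426 - 5P = 4P - 87 gives the equilibrium P* = 57, Q* = 141.
Since 40 < 57, the ceiling is binding.
At P = 40: Qd = 426 - 5·40 = 226 and Qs = 4·40 - 87 = 73.
Producer surplus without the control is ½ · (57 - 21.75) · 141 = 2485.125.
With the ceiling, producers sell 73 units at 40, so PS = ½ · (40 - 21.75) · 73 = 666.125.
Change in producer surplus = 666.125 - 2485.125 = -1819.

-1819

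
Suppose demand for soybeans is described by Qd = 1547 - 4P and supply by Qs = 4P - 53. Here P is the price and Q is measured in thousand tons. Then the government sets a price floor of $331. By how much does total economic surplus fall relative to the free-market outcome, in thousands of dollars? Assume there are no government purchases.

68644

In a free market, 1547 - 4P = 4P - 53 gives the equilibrium P* = 200, Q* = 747.
The floor of 331 is above the equilibrium price 200, so it binds.
At P = 331: Qd = 1547 - 4·331 = 223 and Qs = 4·331 - 53 = 1271.
Quantity traded falls to 223. At Q = 223 the demand price is (1547 - 223)/4 = 331 and the supply price is (53 + 223)/4 = 69.
Deadweight loss = ½ · (331 - 69) · (747 - 223) = ½ · 262 · 524 = 68644.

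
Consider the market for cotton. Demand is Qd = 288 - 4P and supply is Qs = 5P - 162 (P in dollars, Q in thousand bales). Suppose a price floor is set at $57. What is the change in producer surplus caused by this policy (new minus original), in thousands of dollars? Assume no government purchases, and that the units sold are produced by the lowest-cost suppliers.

Setting quantity demanded equal to quantity supplied, 288 - 4P = 5P - 162, gives P* = 50 and Q* = 88.
Since 57 > 50, the floor is binding.
At P = 57: Qd = 288 - 4·57 = 60 and Qs = 5·57 - 162 = 123.
Producer surplus without the control is ½ · (50 - 32.4) · 88 = 774.4.
With the floor, 60 units are sold at 57. The supply price at Q = 60 is 44.4, so PS = ½ · [(57 - 32.4) + (57 - 44.4)] · 60 = 1116.
Change in producer surplus = 1116 - 774.4 = 341.6.

341.6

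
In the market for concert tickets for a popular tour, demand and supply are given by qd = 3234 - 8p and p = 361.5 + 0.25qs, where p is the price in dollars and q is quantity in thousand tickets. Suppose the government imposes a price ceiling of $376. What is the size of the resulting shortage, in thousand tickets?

168

Rearranging supply gives qs = 4p - 1446. In a free market, 3234 - 8p = 4p - 1446 gives the equilibrium p* = 390, q* = 114.
The ceiling of 376 is below the equilibrium price 390, so it binds.
At p = 376: qd = 3234 - 8·376 = 226 and qs = 4·376 - 1446 = 58.
Shortage = qd - qs = 226 - 58 = 168.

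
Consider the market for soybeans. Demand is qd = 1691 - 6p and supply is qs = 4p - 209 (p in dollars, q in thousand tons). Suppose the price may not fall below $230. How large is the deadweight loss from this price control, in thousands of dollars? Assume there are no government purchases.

12000

Equilibrium: 1691 - 6p = 4p - 209, so 1900 = 10p and p* = 190, q* = 551.
Because the floor (230) lies above the market-clearing price, it is binding.
At p = 230: qd = 1691 - 6·230 = 311 and qs = 4·230 - 209 = 711.
Quantity traded falls to 311. At q = 311 the demand price is (1691 - 311)/6 = 230 and the supply price is (209 + 311)/4 = 130.
Deadweight loss = ½ · (230 - 130) · (551 - 311) = ½ · 100 · 240 = 12000.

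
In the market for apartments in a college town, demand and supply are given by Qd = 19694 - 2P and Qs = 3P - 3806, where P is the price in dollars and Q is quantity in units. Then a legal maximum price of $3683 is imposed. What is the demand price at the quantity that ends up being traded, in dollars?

6225.5

Without the control the market clears where 19694 - 2P = 3P - 3806, i.e. P* = 4700 and Q* = 10294.
The ceiling of 3683 is below the equilibrium price 4700, so it binds.
At P = 3683: Qd = 19694 - 2·3683 = 12328 and Qs = 3·3683 - 3806 = 7243.
Only 7243 units reach the market. On the demand curve, the marginal buyer's willingness to pay at Q = 7243 is (19694 - 7243)/2 = 6225.5.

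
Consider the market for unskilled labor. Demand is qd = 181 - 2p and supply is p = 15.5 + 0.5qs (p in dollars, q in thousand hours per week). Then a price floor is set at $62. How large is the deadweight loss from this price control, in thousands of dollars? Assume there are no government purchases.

162

Rearranging supply gives qs = 2p - 31. In a free market, 181 - 2p = 2p - 31 gives the equilibrium p* = 53, q* = 75.
The floor of 62 is above the equilibrium price 53, so it binds.
At p = 62: qd = 181 - 2·62 = 57 and qs = 2·62 - 31 = 93.
Quantity traded falls to 57. At q = 57 the demand price is (181 - 57)/2 = 62 and the supply price is (31 + 57)/2 = 44.
Deadweight loss = ½ · (62 - 44) · (75 - 57) = ½ · 18 · 18 = 162.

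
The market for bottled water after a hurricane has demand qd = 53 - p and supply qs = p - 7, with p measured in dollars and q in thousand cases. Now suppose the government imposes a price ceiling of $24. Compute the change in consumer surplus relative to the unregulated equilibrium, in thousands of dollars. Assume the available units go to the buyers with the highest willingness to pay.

84

Setting quantity demanded equal to quantity supplied, 53 - p = p - 7, gives p* = 30 and q* = 23.
Since 24 < 30, the ceiling is binding.
At p = 24: qd = 53 - 24 = 29 and qs = 24 - 7 = 17.
Consumer surplus without the control is ½ · (53 - 30) · 23 = 264.5.
With the ceiling, 17 units are sold at 24 (assume they go to the highest-value buyers). The demand price at q = 17 is 36, so CS = ½ · [(53 - 24) + (36 - 24)] · 17 = 348.5.
Change in consumer surplus = 348.5 - 264.5 = 84.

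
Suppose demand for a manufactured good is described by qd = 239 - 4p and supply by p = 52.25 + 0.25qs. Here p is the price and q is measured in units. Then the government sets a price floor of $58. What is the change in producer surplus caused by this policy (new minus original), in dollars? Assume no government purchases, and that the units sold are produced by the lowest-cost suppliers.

Rearranging supply gives qs = 4p - 209. Equilibrium: 239 - 4p = 4p - 209, so 448 = 8p and p* = 56, q* = 15.
Since 58 > 56, the floor is binding.
At p = 58: qd = 239 - 4·58 = 7 and qs = 4·58 - 209 = 23.
Producer surplus without the control is ½ · (56 - 52.25) · 15 = 28.125.
With the floor, 7 units are sold at 58. The supply price at q = 7 is 54, so PS = ½ · [(58 - 52.25) + (58 - 54)] · 7 = 34.125.
Change in producer surplus = 34.125 - 28.125 = 6.

6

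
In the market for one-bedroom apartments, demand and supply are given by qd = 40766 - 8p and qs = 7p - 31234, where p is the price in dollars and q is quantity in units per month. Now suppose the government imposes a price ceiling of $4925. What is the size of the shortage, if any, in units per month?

Without the control the market clears where 40766 - 8p = 7p - 31234, i.e. p* = 4800 and q* = 2366.
Since 4925 is above p* = 4800, the ceiling does not bind and the free-market outcome prevails.
Since the control does not bind, there is no shortage.

0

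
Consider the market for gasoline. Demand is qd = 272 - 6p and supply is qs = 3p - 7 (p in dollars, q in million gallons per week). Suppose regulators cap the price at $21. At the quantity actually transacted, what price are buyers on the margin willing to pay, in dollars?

36

In a free market, 272 - 6p = 3p - 7 gives the equilibrium p* = 31, q* = 86.
Because the ceiling (21) lies below the market-clearing price, it is binding.
At p = 21: qd = 272 - 6·21 = 146 and qs = 3·21 - 7 = 56.
Only 56 units reach the market. On the demand curve, the marginal buyer's willingness to pay at q = 56 is (272 - 56)/6 = 36.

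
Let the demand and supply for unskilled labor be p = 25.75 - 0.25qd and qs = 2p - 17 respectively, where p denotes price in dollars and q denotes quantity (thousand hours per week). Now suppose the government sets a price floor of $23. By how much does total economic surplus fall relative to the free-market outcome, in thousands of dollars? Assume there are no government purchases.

54

Rearranging demand gives qd = 103 - 4p. Setting quantity demanded equal to quantity supplied, 103 - 4p = 2p - 17, gives p* = 20 and q* = 23.
The floor of 23 is above the equilibrium price 20, so it binds.
At p = 23: qd = 103 - 4·23 = 11 and qs = 2·23 - 17 = 29.
Quantity traded falls to 11. At q = 11 the demand price is (103 - 11)/4 = 23 and the supply price is (17 + 11)/2 = 14.
Deadweight loss = ½ · (23 - 14) · (23 - 11) = ½ · 9 · 12 = 54.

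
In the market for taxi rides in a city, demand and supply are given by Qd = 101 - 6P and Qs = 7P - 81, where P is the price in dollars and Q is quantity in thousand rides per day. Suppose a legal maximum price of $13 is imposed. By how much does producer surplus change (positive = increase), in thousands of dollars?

Setting quantity demanded equal to quantity supplied, 101 - 6P = 7P - 81, gives P* = 14 and Q* = 17.
The ceiling of 13 is below the equilibrium price 14, so it binds.
At P = 13: Qd = 101 - 6·13 = 23 and Qs = 7·13 - 81 = 10.
Producer surplus without the control is ½ · (14 - 81/7) · 17 = 289/14.
With the ceiling, producers sell 10 units at 13, so PS = ½ · (13 - 81/7) · 10 = 50/7.
Change in producer surplus = 50/7 - 289/14 = -13.5.

-13.5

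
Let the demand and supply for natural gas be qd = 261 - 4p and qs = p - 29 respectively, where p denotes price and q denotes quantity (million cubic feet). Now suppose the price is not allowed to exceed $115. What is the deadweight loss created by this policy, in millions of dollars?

0

Equilibrium: 261 - 4p = p - 29, so 290 = 5p and p* = 58, q* = 29.
The ceiling of 115 is above the equilibrium price 58, so it is not binding; the market clears at p* = 58, q* = 29.
Since the control does not bind, no trades are prevented and deadweight loss is zero.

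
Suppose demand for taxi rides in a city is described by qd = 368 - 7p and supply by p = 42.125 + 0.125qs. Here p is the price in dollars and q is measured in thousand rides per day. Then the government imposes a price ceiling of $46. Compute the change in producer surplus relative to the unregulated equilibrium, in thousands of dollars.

-35

Rearranging supply gives qs = 8p - 337. Without the control the market clears where 368 - 7p = 8p - 337, i.e. p* = 47 and q* = 39.
Because the ceiling (46) lies below the market-clearing price, it is binding.
At p = 46: qd = 368 - 7·46 = 46 and qs = 8·46 - 337 = 31.
Producer surplus without the control is ½ · (47 - 42.125) · 39 = 95.0625.
With the ceiling, producers sell 31 units at 46, so PS = ½ · (46 - 42.125) · 31 = 60.0625.
Change in producer surplus = 60.0625 - 95.0625 = -35.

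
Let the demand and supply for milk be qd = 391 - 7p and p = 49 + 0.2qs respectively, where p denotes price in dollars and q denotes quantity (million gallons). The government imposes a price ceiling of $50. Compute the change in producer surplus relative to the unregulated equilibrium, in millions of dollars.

-37.5

Rearranging supply gives qs = 5p - 245. Setting quantity demanded equal to quantity supplied, 391 - 7p = 5p - 245, gives p* = 53 and q* = 20.
Since 50 < 53, the ceiling is binding.
At p = 50: qd = 391 - 7·50 = 41 and qs = 5·50 - 245 = 5.
Producer surplus without the control is ½ · (53 - 49) · 20 = 40.
With the ceiling, producers sell 5 units at 50, so PS = ½ · (50 - 49) · 5 = 2.5.
Change in producer surplus = 2.5 - 40 = -37.5.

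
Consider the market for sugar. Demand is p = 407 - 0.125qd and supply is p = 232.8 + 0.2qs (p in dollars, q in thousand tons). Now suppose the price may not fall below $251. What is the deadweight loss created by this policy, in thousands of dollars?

0

Rearranging demand gives qd = 3256 - 8p; rearranging supply gives qs = 5p - 1164. In a free market, 3256 - 8p = 5p - 1164 gives the equilibrium p* = 340, q* = 536.
The floor of 251 is below the equilibrium price 340, so it is not binding; the market clears at p* = 340, q* = 536.
Since the control does not bind, no trades are prevented and deadweight loss is zero.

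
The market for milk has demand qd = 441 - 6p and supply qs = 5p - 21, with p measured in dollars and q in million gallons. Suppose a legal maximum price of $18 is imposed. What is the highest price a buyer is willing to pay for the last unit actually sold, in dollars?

Equilibrium: 441 - 6p = 5p - 21, so 462 = 11p and p* = 42, q* = 189.
The ceiling of 18 is below the equilibrium price 42, so it binds.
At p = 18: qd = 441 - 6·18 = 333 and qs = 5·18 - 21 = 69.
Only 69 units reach the market. On the demand curve, the marginal buyer's willingness to pay at q = 69 is (441 - 69)/6 = 62.

62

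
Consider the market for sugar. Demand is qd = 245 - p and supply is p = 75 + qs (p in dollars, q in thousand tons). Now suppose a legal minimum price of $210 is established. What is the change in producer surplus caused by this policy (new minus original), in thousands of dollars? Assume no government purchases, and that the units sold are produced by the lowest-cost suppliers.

500

Rearranging supply gives qs = p - 75. Setting quantity demanded equal to quantity supplied, 245 - p = p - 75, gives p* = 160 and q* = 85.
Because the floor (210) lies above the market-clearing price, it is binding.
At p = 210: qd = 245 - 210 = 35 and qs = 210 - 75 = 135.
Producer surplus without the control is ½ · (160 - 75) · 85 = 3612.5.
With the floor, 35 units are sold at 210. The supply price at q = 35 is 110, so PS = ½ · [(210 - 75) + (210 - 110)] · 35 = 4112.5.
Change in producer surplus = 4112.5 - 3612.5 = 500.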